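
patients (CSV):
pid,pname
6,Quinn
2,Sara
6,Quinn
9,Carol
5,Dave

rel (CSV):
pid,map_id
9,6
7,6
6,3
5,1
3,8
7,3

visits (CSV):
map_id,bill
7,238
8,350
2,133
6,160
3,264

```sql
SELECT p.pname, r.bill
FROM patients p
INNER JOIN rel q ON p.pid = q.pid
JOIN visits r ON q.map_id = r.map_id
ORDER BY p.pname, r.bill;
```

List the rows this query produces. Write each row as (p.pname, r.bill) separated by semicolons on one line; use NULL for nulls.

(Carol, 160); (Quinn, 264); (Quinn, 264)

Joins associate left-to-right: patients INNER JOIN rel on pid gives 4 intermediate row(s).
Then INNER JOIN `visits r` on map_id: keep only rows whose q.map_id appears in r.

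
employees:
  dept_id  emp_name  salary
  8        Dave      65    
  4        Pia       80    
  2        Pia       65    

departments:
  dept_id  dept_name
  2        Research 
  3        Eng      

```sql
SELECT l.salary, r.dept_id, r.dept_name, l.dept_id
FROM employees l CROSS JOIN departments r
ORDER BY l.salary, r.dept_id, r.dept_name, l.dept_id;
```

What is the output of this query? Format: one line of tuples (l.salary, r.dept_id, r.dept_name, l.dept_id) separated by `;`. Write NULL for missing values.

(65, 2, Research, 2); (65, 2, Research, 8); (65, 3, Eng, 2); (65, 3, Eng, 8); (80, 2, Research, 4); (80, 3, Eng, 4)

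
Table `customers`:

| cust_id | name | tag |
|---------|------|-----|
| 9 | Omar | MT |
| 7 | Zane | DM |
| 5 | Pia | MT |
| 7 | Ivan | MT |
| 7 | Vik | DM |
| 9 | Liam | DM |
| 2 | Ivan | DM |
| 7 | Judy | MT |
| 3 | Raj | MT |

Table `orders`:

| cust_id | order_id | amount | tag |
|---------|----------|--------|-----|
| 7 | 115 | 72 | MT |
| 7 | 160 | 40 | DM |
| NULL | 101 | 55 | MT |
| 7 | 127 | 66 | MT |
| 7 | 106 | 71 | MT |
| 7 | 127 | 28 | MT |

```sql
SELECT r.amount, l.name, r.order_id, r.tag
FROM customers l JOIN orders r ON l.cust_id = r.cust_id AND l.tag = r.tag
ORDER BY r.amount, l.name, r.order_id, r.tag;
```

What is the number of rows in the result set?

10

INNER JOIN keeps only pairs where the ON condition holds.
Matching on l.cust_id = r.cust_id AND l.tag = r.tag. A NULL in a compared column never satisfies the condition.
- l (cust_id=9, tag=MT) has no partner → excluded.
- l (cust_id=7, tag=DM) pairs with 1 row(s) of r.
- l (cust_id=5, tag=MT) has no partner → excluded.
- l (cust_id=7, tag=MT) pairs with 4 row(s) of r.
- l (cust_id=7, tag=DM) pairs with 1 row(s) of r.
- l (cust_id=9, tag=DM) has no partner → excluded.
- l (cust_id=2, tag=DM) has no partner → excluded.
- l (cust_id=7, tag=MT) pairs with 4 row(s) of r.
- l (cust_id=3, tag=MT) has no partner → excluded.
Total: 10 rows.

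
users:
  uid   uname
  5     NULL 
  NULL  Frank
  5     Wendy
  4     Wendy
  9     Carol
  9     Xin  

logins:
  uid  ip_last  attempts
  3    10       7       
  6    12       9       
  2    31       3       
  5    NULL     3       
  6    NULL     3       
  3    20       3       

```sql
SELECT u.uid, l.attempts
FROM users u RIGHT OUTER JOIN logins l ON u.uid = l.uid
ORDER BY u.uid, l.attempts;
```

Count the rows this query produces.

7

RIGHT JOIN keeps every row from `logins`; unmatched rows get NULL for `users`'s columns.
Matching on u.uid = l.uid. A NULL in a compared column never satisfies the condition.
Matched pairs: 2; unmatched l rows kept: 5.
Total: 2 matched + 5 padded = 7 rows.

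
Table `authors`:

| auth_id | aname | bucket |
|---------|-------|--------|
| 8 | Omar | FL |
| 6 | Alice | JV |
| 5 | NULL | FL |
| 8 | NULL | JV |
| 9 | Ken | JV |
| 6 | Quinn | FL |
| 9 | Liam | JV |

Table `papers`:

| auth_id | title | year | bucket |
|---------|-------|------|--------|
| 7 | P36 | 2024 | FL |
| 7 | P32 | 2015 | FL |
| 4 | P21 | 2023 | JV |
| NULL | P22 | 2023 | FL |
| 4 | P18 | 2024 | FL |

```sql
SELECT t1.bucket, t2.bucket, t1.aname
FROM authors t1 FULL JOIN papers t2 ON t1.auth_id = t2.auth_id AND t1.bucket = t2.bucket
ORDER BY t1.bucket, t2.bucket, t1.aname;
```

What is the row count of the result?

FULL OUTER JOIN keeps every row from both sides; unmatched rows get NULL for the other side's columns.
Matching on t1.auth_id = t2.auth_id AND t1.bucket = t2.bucket. A NULL in a compared column never satisfies the condition.
Matched pairs: 0; unmatched t1 rows kept: 7; unmatched t2 rows kept: 5.
Total: 0 matched + 12 padded = 12 rows.

12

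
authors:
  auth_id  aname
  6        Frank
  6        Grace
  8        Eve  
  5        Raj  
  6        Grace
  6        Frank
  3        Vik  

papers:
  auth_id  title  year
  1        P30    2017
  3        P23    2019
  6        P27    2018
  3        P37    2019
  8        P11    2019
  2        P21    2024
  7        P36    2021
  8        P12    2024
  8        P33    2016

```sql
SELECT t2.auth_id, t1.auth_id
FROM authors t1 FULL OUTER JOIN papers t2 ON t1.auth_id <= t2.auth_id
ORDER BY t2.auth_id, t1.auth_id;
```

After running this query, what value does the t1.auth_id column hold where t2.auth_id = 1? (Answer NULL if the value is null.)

FULL OUTER JOIN keeps every row from both sides; unmatched rows get NULL for the other side's columns.
Matching on t1.auth_id <= t2.auth_id.
- t1[0] auth_id=6 → 5 match(es) in t2 → 5 row(s).
- t1[1] auth_id=6 → 5 match(es) in t2 → 5 row(s).
- t1[2] auth_id=8 → 3 match(es) in t2 → 3 row(s).
- t1[3] auth_id=5 → 5 match(es) in t2 → 5 row(s).
- t1[4] auth_id=6 → 5 match(es) in t2 → 5 row(s).
- t1[5] auth_id=6 → 5 match(es) in t2 → 5 row(s).
- t1[6] auth_id=3 → 7 match(es) in t2 → 7 row(s).
- 2 row(s) from t2 found no t1 partner → padded with NULL.

NULL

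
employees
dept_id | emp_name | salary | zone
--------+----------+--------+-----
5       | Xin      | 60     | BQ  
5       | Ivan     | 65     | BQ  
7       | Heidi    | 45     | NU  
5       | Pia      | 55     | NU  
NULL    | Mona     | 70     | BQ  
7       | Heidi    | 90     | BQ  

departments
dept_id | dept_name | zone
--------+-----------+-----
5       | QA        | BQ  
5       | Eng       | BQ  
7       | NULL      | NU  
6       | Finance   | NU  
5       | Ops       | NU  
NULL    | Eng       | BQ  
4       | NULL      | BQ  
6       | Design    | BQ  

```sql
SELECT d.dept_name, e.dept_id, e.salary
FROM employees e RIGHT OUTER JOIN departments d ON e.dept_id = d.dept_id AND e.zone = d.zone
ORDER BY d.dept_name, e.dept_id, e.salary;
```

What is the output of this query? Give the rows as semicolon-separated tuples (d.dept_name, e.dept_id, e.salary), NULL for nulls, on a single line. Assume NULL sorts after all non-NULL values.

(Design, NULL, NULL); (Eng, 5, 60); (Eng, 5, 65); (Eng, NULL, NULL); (Finance, NULL, NULL); (Ops, 5, 55); (QA, 5, 60); (QA, 5, 65); (NULL, 7, 45); (NULL, NULL, NULL)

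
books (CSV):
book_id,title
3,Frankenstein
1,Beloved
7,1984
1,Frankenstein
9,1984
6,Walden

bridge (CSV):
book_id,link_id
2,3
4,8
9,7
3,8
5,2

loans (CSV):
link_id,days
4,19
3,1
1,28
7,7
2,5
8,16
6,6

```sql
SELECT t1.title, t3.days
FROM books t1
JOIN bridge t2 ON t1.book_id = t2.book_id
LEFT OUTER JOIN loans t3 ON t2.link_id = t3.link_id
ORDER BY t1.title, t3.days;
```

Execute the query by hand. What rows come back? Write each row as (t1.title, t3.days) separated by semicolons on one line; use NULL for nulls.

Joins associate left-to-right: books INNER JOIN bridge on book_id gives 2 intermediate row(s).
Then LEFT JOIN `loans t3` on link_id: each of those 2 rows is kept; rows whose t2.link_id has no match in t3 get NULL for t3's columns.

(1984, 7); (Frankenstein, 16)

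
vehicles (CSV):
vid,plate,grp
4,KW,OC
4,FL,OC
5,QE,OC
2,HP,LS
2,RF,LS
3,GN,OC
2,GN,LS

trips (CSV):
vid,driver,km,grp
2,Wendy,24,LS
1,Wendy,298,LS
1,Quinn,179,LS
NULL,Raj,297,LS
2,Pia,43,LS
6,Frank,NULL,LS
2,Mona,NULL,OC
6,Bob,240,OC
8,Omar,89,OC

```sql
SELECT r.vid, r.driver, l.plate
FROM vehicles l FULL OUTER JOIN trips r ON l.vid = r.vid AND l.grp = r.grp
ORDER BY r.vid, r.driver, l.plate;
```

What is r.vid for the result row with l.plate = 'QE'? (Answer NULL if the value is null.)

NULL

FULL OUTER JOIN keeps every row from both sides; unmatched rows get NULL for the other side's columns.
Matching on l.vid = r.vid AND l.grp = r.grp. A NULL in a compared column never satisfies the condition.
- vid=4, grp=OC: no r row matches, row kept with r columns NULL.
- vid=4, grp=OC: no r row matches, row kept with r columns NULL.
- vid=5, grp=OC: no r row matches, row kept with r columns NULL.
- vid=2, grp=LS: 2 matching r row(s), so 2 row(s) emitted.
- vid=2, grp=LS: 2 matching r row(s), so 2 row(s) emitted.
- vid=3, grp=OC: no r row matches, row kept with r columns NULL.
- vid=2, grp=LS: 2 matching r row(s), so 2 row(s) emitted.
- 7 row(s) from r found no l partner → padded with NULL.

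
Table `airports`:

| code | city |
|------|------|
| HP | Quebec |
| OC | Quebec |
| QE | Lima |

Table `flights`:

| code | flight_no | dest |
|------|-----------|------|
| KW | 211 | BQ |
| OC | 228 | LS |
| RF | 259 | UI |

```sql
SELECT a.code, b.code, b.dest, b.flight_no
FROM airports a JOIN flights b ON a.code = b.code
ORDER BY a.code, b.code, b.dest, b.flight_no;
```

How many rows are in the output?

INNER JOIN keeps only pairs where the ON condition holds.
Matching on a.code = b.code.
Matched pairs: 1.
Total: 1 rows.

1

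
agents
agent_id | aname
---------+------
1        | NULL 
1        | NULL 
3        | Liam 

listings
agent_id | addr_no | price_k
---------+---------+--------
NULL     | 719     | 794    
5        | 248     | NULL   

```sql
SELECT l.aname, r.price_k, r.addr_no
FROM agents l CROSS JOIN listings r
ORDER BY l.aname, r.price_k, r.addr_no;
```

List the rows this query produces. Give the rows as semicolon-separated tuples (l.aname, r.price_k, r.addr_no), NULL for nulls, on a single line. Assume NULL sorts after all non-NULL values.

(Liam, 794, 719); (Liam, NULL, 248); (NULL, 794, 719); (NULL, 794, 719); (NULL, NULL, 248); (NULL, NULL, 248)

CROSS JOIN pairs every row of `agents` with every row of `listings`: 3 × 2 = 6 rows.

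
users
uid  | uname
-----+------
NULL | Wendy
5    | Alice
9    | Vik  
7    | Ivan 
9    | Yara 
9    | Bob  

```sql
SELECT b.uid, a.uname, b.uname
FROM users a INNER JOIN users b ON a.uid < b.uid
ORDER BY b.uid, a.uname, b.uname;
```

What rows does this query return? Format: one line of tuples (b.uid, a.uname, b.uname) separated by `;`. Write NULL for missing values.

(7, Alice, Ivan); (9, Alice, Bob); (9, Alice, Vik); (9, Alice, Yara); (9, Ivan, Bob); (9, Ivan, Vik); (9, Ivan, Yara)

INNER JOIN keeps only pairs where the ON condition holds.
Matching on a.uid < b.uid. A NULL in a compared column never satisfies the condition.
- uid=NULL: no matching b row, dropped.
- uid=5: 4 matching b row(s), so 4 row(s) emitted.
- uid=9: no matching b row, dropped.
- uid=7: 3 matching b row(s), so 3 row(s) emitted.
- uid=9: no matching b row, dropped.
- uid=9: no matching b row, dropped.
After projecting and ordering:
b.uid | a.uname | b.uname
7 | Alice | Ivan
9 | Alice | Bob
9 | Alice | Vik
9 | Alice | Yara
9 | Ivan | Bob
9 | Ivan | Vik
9 | Ivan | Yara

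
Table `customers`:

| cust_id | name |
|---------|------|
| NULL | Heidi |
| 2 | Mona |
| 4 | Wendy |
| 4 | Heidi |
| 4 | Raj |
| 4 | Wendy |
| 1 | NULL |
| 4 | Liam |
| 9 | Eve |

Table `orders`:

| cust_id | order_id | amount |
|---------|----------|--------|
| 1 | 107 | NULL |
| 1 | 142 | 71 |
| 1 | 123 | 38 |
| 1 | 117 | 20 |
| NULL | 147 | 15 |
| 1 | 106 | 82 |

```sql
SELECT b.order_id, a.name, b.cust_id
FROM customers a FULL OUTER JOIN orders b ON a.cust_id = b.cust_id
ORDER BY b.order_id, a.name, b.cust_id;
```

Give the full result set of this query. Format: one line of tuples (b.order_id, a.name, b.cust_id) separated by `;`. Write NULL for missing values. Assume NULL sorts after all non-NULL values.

(106, NULL, 1); (107, NULL, 1); (117, NULL, 1); (123, NULL, 1); (142, NULL, 1); (147, NULL, NULL); (NULL, Eve, NULL); (NULL, Heidi, NULL); (NULL, Heidi, NULL); (NULL, Liam, NULL); (NULL, Mona, NULL); (NULL, Raj, NULL); (NULL, Wendy, NULL); (NULL, Wendy, NULL)

FULL OUTER JOIN keeps every row from both sides; unmatched rows get NULL for the other side's columns.
Matching on a.cust_id = b.cust_id. A NULL in a compared column never satisfies the condition.
- cust_id=NULL: no b row matches, row kept with b columns NULL.
- cust_id=2: no b row matches, row kept with b columns NULL.
- cust_id=4: no b row matches, row kept with b columns NULL.
- cust_id=4: no b row matches, row kept with b columns NULL.
- cust_id=4: no b row matches, row kept with b columns NULL.
- cust_id=4: no b row matches, row kept with b columns NULL.
- cust_id=1: 5 matching b row(s), so 5 row(s) emitted.
- cust_id=4: no b row matches, row kept with b columns NULL.
- cust_id=9: no b row matches, row kept with b columns NULL.
- 1 row(s) from b found no a partner → padded with NULL.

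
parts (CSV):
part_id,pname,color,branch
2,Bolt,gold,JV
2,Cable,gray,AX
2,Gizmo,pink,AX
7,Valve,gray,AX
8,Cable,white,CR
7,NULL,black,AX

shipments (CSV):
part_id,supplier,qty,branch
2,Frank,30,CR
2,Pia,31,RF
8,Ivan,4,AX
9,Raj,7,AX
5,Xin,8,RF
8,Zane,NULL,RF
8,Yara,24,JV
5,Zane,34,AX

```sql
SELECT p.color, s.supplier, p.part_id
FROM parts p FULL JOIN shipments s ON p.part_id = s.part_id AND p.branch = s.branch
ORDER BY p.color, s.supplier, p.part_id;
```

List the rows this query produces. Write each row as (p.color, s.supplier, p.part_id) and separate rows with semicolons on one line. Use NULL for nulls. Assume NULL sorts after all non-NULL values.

(black, NULL, 7); (gold, NULL, 2); (gray, NULL, 2); (gray, NULL, 7); (pink, NULL, 2); (white, NULL, 8); (NULL, Frank, NULL); (NULL, Ivan, NULL); (NULL, Pia, NULL); (NULL, Raj, NULL); (NULL, Xin, NULL); (NULL, Yara, NULL); (NULL, Zane, NULL); (NULL, Zane, NULL)

FULL OUTER JOIN keeps every row from both sides; unmatched rows get NULL for the other side's columns.
Matching on p.part_id = s.part_id AND p.branch = s.branch.
- p[0] part_id=2, branch=JV → no match; kept with NULLs on the s side.
- p[1] part_id=2, branch=AX → no match; kept with NULLs on the s side.
- p[2] part_id=2, branch=AX → no match; kept with NULLs on the s side.
- p[3] part_id=7, branch=AX → no match; kept with NULLs on the s side.
- p[4] part_id=8, branch=CR → no match; kept with NULLs on the s side.
- p[5] part_id=7, branch=AX → no match; kept with NULLs on the s side.
- 8 s row(s) had no p match → kept, p columns NULL.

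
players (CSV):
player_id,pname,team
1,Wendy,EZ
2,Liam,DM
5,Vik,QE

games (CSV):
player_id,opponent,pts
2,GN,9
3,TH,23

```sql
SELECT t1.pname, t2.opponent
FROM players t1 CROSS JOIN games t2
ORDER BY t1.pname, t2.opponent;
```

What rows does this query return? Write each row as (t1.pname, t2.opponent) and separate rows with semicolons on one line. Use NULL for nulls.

CROSS JOIN pairs every row of `players` with every row of `games`: 3 × 2 = 6 rows.
After projecting and ordering:
t1.pname | t2.opponent
Liam | GN
Liam | TH
Vik | GN
Vik | TH
Wendy | GN
Wendy | TH

(Liam, GN); (Liam, TH); (Vik, GN); (Vik, TH); (Wendy, GN); (Wendy, TH)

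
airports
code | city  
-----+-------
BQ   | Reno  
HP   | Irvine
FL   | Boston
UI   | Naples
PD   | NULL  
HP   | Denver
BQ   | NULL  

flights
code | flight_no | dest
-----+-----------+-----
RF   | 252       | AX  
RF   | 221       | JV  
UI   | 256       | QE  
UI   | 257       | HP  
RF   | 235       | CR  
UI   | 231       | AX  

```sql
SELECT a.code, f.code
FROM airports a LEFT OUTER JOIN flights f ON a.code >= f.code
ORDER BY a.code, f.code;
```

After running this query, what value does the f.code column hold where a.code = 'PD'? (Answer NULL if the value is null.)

LEFT JOIN keeps every row from `airports`; unmatched rows get NULL for `flights`'s columns.
Matching on a.code >= f.code.
Matched pairs: 6; unmatched a rows kept: 6.

NULL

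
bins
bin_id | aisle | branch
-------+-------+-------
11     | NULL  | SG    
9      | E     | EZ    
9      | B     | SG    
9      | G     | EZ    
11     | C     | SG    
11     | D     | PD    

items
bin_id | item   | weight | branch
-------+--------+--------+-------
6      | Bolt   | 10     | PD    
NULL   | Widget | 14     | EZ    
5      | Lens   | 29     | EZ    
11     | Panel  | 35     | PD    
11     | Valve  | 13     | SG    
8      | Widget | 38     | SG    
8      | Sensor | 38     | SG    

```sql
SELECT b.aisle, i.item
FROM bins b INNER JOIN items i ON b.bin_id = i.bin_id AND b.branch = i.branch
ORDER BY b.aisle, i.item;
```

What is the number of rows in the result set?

INNER JOIN keeps only pairs where the ON condition holds.
Matching on b.bin_id = i.bin_id AND b.branch = i.branch. A NULL in a compared column never satisfies the condition.
- b[0] bin_id=11, branch=SG → 1 match(es) in i → 1 row(s).
- b[1] bin_id=9, branch=EZ → no match; dropped.
- b[2] bin_id=9, branch=SG → no match; dropped.
- b[3] bin_id=9, branch=EZ → no match; dropped.
- b[4] bin_id=11, branch=SG → 1 match(es) in i → 1 row(s).
- b[5] bin_id=11, branch=PD → 1 match(es) in i → 1 row(s).
Total: 3 rows.

3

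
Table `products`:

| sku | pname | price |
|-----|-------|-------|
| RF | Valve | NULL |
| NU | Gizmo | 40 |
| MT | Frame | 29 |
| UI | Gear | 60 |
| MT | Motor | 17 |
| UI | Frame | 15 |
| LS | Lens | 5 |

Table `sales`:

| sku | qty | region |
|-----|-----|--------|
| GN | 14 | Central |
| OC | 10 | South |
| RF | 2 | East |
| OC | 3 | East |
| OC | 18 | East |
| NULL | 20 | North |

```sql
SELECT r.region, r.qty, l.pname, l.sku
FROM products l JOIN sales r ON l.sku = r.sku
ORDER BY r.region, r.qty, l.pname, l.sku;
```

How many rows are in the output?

INNER JOIN keeps only pairs where the ON condition holds.
Matching on l.sku = r.sku. A NULL in a compared column never satisfies the condition.
- sku=RF: 1 matching r row(s), so 1 row(s) emitted.
- sku=NU: no matching r row, dropped.
- sku=MT: no matching r row, dropped.
- sku=UI: no matching r row, dropped.
- sku=MT: no matching r row, dropped.
- sku=UI: no matching r row, dropped.
- sku=LS: no matching r row, dropped.
Total: 1 rows.

1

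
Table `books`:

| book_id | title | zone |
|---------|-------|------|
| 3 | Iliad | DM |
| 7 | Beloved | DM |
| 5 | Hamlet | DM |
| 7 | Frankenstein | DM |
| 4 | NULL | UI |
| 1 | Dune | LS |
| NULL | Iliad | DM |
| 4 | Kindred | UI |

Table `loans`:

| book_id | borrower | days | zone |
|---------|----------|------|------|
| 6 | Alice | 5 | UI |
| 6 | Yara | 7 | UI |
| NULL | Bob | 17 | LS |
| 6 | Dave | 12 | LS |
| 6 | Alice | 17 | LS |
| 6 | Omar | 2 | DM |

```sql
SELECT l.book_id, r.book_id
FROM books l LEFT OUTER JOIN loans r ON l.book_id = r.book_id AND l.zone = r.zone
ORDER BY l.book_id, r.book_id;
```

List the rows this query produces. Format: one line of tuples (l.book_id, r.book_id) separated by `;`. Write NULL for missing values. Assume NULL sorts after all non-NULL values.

LEFT JOIN keeps every row from `books`; unmatched rows get NULL for `loans`'s columns.
Matching on l.book_id = r.book_id AND l.zone = r.zone. A NULL in a compared column never satisfies the condition.
Matched pairs: 0; unmatched l rows kept: 8.

(1, NULL); (3, NULL); (4, NULL); (4, NULL); (5, NULL); (7, NULL); (7, NULL); (NULL, NULL)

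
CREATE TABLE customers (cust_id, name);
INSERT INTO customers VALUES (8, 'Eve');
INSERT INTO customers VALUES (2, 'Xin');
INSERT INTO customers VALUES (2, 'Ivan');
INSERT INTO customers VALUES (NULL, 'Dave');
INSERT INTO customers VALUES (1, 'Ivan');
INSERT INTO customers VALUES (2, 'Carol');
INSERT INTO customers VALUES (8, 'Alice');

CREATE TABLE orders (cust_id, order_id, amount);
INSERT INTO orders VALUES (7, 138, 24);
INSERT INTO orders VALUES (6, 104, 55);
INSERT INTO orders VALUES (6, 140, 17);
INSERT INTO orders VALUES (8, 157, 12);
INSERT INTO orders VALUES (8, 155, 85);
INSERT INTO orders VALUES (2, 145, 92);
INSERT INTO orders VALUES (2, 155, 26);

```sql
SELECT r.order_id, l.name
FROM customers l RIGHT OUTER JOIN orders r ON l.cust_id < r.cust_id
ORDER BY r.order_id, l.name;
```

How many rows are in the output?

22

RIGHT JOIN keeps every row from `orders`; unmatched rows get NULL for `customers`'s columns.
Matching on l.cust_id < r.cust_id. A NULL in a compared column never satisfies the condition.
- l[0] cust_id=8 → no match.
- l[1] cust_id=2 → 5 match(es) in r → 5 row(s).
- l[2] cust_id=2 → 5 match(es) in r → 5 row(s).
- l[3] cust_id=NULL → no match.
- l[4] cust_id=1 → 7 match(es) in r → 7 row(s).
- l[5] cust_id=2 → 5 match(es) in r → 5 row(s).
- l[6] cust_id=8 → no match.
- every r row matched at least one l row.
Total: 22 rows.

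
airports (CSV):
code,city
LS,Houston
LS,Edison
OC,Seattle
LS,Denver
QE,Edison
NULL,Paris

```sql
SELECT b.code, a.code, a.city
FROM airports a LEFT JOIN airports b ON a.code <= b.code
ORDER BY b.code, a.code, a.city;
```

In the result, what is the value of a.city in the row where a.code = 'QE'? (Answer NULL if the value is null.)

Edison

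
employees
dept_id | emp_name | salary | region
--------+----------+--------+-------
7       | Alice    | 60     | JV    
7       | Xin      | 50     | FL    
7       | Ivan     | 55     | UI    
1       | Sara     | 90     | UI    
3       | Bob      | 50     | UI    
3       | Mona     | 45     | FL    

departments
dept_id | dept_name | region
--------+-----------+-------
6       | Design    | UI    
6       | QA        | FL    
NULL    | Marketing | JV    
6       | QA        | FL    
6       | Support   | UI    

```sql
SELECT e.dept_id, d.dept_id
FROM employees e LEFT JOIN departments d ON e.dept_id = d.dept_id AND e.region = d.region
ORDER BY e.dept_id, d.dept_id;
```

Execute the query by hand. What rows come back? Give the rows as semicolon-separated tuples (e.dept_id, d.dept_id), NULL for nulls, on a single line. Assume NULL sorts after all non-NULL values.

(1, NULL); (3, NULL); (3, NULL); (7, NULL); (7, NULL); (7, NULL)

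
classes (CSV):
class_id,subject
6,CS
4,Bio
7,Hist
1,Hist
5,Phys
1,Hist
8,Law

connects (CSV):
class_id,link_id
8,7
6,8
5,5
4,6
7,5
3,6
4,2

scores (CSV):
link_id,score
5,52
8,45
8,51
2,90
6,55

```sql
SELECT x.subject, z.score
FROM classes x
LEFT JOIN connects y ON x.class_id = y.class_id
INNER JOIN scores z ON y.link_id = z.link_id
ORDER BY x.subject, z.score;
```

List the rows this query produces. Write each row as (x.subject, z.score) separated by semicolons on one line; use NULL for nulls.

Evaluate left to right. First `classes x LEFT JOIN connects y` on class_id: 8 row(s).
Then INNER JOIN `scores z` on link_id: keep only rows whose y.link_id appears in z.

(Bio, 55); (Bio, 90); (CS, 45); (CS, 51); (Hist, 52); (Phys, 52)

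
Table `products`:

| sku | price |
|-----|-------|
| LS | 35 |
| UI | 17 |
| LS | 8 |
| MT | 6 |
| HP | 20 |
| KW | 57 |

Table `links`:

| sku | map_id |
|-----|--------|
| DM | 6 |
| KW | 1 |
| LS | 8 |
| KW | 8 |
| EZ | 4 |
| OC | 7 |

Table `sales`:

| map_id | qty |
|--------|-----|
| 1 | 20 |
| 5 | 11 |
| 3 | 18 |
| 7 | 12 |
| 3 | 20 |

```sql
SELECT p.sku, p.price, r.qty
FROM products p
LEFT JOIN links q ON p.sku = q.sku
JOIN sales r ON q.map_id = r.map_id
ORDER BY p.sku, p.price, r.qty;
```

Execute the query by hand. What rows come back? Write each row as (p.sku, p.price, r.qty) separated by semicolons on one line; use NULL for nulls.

(KW, 57, 20)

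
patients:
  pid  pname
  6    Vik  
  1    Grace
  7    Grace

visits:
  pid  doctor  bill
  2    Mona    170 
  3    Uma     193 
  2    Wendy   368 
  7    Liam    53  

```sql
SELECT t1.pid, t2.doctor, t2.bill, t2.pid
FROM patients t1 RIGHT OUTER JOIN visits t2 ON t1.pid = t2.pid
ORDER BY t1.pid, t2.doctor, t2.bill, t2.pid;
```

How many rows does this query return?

RIGHT JOIN keeps every row from `visits`; unmatched rows get NULL for `patients`'s columns.
Matching on t1.pid = t2.pid.
Matched pairs: 1; unmatched t2 rows kept: 3.
Total: 1 matched + 3 padded = 4 rows.

4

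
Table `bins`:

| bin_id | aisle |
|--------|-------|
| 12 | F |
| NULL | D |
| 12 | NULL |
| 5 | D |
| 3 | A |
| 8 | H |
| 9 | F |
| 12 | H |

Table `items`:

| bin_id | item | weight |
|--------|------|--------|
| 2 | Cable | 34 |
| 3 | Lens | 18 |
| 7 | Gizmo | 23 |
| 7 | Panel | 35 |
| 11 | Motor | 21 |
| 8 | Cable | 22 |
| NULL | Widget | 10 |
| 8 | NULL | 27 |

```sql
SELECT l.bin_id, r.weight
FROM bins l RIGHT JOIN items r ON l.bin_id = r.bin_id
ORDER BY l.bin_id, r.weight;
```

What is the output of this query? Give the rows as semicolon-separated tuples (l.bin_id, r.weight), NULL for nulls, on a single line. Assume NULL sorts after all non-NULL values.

(3, 18); (8, 22); (8, 27); (NULL, 10); (NULL, 21); (NULL, 23); (NULL, 34); (NULL, 35)

RIGHT JOIN keeps every row from `items`; unmatched rows get NULL for `bins`'s columns.
Matching on l.bin_id = r.bin_id. A NULL in a compared column never satisfies the condition.
Matched pairs: 3; unmatched r rows kept: 5.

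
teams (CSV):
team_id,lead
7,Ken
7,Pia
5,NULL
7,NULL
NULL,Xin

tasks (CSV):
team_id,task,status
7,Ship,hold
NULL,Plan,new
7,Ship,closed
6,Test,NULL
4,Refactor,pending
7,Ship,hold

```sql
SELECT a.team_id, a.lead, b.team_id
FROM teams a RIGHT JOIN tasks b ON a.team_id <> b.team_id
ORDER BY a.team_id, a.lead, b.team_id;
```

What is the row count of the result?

RIGHT JOIN keeps every row from `tasks`; unmatched rows get NULL for `teams`'s columns.
Matching on a.team_id <> b.team_id. A NULL in a compared column never satisfies the condition.
- team_id=7: 2 matching b row(s), so 2 row(s) emitted.
- team_id=7: 2 matching b row(s), so 2 row(s) emitted.
- team_id=5: 5 matching b row(s), so 5 row(s) emitted.
- team_id=7: 2 matching b row(s), so 2 row(s) emitted.
- team_id=NULL: no matching b row.
- plus 1 unmatched b row(s), each kept with NULL a columns.
Total: 11 matched + 1 padded = 12 rows.

12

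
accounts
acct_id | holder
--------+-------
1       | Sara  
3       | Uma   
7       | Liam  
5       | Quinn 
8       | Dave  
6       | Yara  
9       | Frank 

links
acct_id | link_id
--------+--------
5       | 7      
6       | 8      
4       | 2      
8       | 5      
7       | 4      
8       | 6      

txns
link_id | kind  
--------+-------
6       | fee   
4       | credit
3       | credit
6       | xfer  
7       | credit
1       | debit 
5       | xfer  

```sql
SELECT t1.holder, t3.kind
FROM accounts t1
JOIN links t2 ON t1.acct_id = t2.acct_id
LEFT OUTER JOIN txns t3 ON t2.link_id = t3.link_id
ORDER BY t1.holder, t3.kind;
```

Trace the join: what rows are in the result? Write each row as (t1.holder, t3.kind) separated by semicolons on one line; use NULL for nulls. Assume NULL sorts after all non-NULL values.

Joins associate left-to-right: accounts INNER JOIN links on acct_id gives 5 intermediate row(s).
Then LEFT JOIN `txns t3` on link_id: each of those 5 rows is kept; rows whose t2.link_id has no match in t3 get NULL for t3's columns.

(Dave, fee); (Dave, xfer); (Dave, xfer); (Liam, credit); (Quinn, credit); (Yara, NULL)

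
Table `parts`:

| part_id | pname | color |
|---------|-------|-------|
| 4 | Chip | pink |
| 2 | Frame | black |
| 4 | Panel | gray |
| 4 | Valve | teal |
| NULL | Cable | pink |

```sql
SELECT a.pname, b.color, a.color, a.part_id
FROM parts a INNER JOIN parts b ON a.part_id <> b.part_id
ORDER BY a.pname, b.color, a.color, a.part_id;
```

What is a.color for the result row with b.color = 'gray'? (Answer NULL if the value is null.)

INNER JOIN keeps only pairs where the ON condition holds.
Matching on a.part_id <> b.part_id. A NULL in a compared column never satisfies the condition.
- a[0] part_id=4 → 1 match(es) in b → 1 row(s).
- a[1] part_id=2 → 3 match(es) in b → 3 row(s).
- a[2] part_id=4 → 1 match(es) in b → 1 row(s).
- a[3] part_id=4 → 1 match(es) in b → 1 row(s).
- a[4] part_id=NULL → no match; dropped.

black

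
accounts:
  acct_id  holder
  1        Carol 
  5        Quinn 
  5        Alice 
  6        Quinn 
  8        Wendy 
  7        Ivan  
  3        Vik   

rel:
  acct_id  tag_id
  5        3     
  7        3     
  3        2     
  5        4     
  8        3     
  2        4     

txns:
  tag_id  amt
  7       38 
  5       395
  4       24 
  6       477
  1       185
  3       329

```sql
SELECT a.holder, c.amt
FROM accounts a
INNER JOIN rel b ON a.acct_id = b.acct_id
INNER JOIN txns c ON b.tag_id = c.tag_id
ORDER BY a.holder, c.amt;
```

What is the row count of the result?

6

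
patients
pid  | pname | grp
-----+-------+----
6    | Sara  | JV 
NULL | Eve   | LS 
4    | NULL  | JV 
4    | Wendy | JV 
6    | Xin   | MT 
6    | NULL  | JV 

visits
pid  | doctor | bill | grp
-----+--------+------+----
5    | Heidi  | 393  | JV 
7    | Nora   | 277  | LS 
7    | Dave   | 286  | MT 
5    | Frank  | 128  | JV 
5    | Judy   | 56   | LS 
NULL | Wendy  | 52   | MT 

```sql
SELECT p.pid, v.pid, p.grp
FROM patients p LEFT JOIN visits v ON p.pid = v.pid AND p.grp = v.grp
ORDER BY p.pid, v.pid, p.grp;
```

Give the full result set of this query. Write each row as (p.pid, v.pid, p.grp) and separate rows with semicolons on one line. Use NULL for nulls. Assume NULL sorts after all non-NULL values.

LEFT JOIN keeps every row from `patients`; unmatched rows get NULL for `visits`'s columns.
Matching on p.pid = v.pid AND p.grp = v.grp. A NULL in a compared column never satisfies the condition.
- pid=6, grp=JV: no v row matches, row kept with v columns NULL.
- pid=NULL, grp=LS: no v row matches, row kept with v columns NULL.
- pid=4, grp=JV: no v row matches, row kept with v columns NULL.
- pid=4, grp=JV: no v row matches, row kept with v columns NULL.
- pid=6, grp=MT: no v row matches, row kept with v columns NULL.
- pid=6, grp=JV: no v row matches, row kept with v columns NULL.
After projecting and ordering:
p.pid | v.pid | p.grp
4 | NULL | JV
4 | NULL | JV
6 | NULL | JV
6 | NULL | JV
6 | NULL | MT
NULL | NULL | LS

(4, NULL, JV); (4, NULL, JV); (6, NULL, JV); (6, NULL, JV); (6, NULL, MT); (NULL, NULL, LS)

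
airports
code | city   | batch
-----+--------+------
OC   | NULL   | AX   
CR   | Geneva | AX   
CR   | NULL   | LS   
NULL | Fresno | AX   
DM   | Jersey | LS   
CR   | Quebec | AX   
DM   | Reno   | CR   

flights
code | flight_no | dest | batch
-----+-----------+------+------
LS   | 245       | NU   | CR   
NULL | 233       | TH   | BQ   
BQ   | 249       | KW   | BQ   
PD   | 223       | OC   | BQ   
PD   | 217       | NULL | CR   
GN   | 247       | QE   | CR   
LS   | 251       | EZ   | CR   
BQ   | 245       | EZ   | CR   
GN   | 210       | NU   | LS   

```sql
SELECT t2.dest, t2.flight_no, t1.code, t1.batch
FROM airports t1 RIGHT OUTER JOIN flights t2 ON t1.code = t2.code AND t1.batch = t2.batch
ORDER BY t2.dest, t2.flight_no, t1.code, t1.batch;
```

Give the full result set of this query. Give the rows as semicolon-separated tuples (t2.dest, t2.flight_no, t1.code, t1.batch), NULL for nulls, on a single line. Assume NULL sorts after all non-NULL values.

(EZ, 245, NULL, NULL); (EZ, 251, NULL, NULL); (KW, 249, NULL, NULL); (NU, 210, NULL, NULL); (NU, 245, NULL, NULL); (OC, 223, NULL, NULL); (QE, 247, NULL, NULL); (TH, 233, NULL, NULL); (NULL, 217, NULL, NULL)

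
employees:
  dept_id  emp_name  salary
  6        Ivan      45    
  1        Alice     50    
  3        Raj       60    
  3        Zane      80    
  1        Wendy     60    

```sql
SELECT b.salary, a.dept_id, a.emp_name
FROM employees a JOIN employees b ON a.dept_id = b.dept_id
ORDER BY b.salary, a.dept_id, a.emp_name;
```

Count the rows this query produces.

INNER JOIN keeps only pairs where the ON condition holds.
Matching on a.dept_id = b.dept_id.
- a[0] dept_id=6 → 1 match(es) in b → 1 row(s).
- a[1] dept_id=1 → 2 match(es) in b → 2 row(s).
- a[2] dept_id=3 → 2 match(es) in b → 2 row(s).
- a[3] dept_id=3 → 2 match(es) in b → 2 row(s).
- a[4] dept_id=1 → 2 match(es) in b → 2 row(s).
Total: 9 rows.

9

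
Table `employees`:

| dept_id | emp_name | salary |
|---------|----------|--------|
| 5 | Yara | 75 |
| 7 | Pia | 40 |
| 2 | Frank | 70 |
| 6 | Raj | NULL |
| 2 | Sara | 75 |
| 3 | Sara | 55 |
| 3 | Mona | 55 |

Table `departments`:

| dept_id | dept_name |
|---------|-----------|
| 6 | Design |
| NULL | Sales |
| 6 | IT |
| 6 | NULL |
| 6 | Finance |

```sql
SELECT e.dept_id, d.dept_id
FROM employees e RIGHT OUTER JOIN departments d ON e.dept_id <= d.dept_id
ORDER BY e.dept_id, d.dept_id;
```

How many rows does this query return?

25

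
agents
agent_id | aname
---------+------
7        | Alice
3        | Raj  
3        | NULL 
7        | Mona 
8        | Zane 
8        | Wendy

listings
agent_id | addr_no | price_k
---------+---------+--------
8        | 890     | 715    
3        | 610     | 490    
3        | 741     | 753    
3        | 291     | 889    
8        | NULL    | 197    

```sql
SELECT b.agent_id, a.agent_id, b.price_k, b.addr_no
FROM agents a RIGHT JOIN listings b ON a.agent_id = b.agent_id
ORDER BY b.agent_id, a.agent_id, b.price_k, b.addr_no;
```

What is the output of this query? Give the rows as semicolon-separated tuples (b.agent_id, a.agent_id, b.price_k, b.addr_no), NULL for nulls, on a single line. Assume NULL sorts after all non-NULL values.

RIGHT JOIN keeps every row from `listings`; unmatched rows get NULL for `agents`'s columns.
Matching on a.agent_id = b.agent_id.
- a[0] agent_id=7 → no match.
- a[1] agent_id=3 → 3 match(es) in b → 3 row(s).
- a[2] agent_id=3 → 3 match(es) in b → 3 row(s).
- a[3] agent_id=7 → no match.
- a[4] agent_id=8 → 2 match(es) in b → 2 row(s).
- a[5] agent_id=8 → 2 match(es) in b → 2 row(s).
- every b row matched at least one a row.
After projecting and ordering:
b.agent_id | a.agent_id | b.price_k | b.addr_no
3 | 3 | 490 | 610
3 | 3 | 490 | 610
3 | 3 | 753 | 741
3 | 3 | 753 | 741
3 | 3 | 889 | 291
3 | 3 | 889 | 291
8 | 8 | 197 | NULL
8 | 8 | 197 | NULL
8 | 8 | 715 | 890
8 | 8 | 715 | 890

(3, 3, 490, 610); (3, 3, 490, 610); (3, 3, 753, 741); (3, 3, 753, 741); (3, 3, 889, 291); (3, 3, 889, 291); (8, 8, 197, NULL); (8, 8, 197, NULL); (8, 8, 715, 890); (8, 8, 715, 890)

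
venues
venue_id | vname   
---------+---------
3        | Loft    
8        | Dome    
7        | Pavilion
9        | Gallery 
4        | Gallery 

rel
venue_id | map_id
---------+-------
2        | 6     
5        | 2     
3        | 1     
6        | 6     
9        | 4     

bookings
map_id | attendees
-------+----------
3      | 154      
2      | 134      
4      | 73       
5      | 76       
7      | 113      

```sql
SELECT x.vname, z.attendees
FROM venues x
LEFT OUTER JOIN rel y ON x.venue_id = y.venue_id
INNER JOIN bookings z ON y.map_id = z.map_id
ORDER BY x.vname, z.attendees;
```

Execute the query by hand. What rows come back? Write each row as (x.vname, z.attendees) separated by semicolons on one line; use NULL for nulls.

(Gallery, 73)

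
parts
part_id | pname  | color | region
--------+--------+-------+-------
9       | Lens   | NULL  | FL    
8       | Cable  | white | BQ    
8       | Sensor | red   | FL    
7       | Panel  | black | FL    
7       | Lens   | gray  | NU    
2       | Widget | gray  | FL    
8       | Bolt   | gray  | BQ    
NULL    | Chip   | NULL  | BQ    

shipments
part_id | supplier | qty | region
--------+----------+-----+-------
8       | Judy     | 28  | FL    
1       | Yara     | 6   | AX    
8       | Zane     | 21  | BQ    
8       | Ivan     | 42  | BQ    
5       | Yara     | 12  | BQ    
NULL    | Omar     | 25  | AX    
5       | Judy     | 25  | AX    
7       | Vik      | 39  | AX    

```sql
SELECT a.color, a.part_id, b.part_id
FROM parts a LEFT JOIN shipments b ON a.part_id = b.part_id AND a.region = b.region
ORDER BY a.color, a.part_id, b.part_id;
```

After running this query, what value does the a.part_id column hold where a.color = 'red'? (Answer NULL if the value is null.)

8

LEFT JOIN keeps every row from `parts`; unmatched rows get NULL for `shipments`'s columns.
Matching on a.part_id = b.part_id AND a.region = b.region. A NULL in a compared column never satisfies the condition.
Matched pairs: 5; unmatched a rows kept: 5.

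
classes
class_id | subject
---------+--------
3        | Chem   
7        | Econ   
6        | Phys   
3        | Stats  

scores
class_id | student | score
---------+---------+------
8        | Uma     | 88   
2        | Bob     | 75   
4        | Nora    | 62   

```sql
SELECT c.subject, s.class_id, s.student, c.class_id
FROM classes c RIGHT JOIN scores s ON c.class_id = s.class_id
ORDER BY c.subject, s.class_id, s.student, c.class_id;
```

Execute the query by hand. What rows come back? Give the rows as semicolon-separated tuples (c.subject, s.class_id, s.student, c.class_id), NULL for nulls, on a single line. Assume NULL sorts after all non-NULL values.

RIGHT JOIN keeps every row from `scores`; unmatched rows get NULL for `classes`'s columns.
Matching on c.class_id = s.class_id.
Matched pairs: 0; unmatched s rows kept: 3.

(NULL, 2, Bob, NULL); (NULL, 4, Nora, NULL); (NULL, 8, Uma, NULL)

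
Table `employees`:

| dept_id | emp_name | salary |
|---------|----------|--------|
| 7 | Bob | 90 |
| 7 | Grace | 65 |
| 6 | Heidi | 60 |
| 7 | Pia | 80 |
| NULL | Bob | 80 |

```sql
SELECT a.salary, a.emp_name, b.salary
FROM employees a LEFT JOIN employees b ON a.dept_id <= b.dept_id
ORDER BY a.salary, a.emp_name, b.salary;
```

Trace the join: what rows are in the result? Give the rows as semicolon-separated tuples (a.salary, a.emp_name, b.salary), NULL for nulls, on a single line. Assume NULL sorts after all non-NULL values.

(60, Heidi, 60); (60, Heidi, 65); (60, Heidi, 80); (60, Heidi, 90); (65, Grace, 65); (65, Grace, 80); (65, Grace, 90); (80, Bob, NULL); (80, Pia, 65); (80, Pia, 80); (80, Pia, 90); (90, Bob, 65); (90, Bob, 80); (90, Bob, 90)

LEFT JOIN keeps every row from `employees a`; unmatched rows get NULL for `employees b`'s columns.
Matching on a.dept_id <= b.dept_id. A NULL in a compared column never satisfies the condition.
Matched pairs: 13; unmatched a rows kept: 1.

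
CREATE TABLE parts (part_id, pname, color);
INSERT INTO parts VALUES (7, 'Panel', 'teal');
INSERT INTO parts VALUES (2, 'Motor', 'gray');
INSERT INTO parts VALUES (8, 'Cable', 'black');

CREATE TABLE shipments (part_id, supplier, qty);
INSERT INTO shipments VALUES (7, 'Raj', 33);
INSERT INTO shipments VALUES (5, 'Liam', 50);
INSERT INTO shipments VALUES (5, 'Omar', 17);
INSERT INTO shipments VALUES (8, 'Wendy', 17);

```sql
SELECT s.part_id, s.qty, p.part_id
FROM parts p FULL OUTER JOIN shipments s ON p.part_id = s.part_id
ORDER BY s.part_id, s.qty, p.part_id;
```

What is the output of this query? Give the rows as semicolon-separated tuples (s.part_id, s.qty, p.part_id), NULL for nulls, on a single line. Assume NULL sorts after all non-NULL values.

(5, 17, NULL); (5, 50, NULL); (7, 33, 7); (8, 17, 8); (NULL, NULL, 2)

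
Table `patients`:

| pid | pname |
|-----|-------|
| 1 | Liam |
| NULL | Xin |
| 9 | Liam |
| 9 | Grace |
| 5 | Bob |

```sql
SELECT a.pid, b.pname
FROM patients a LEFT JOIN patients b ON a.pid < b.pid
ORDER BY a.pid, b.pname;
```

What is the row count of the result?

LEFT JOIN keeps every row from `patients a`; unmatched rows get NULL for `patients b`'s columns.
Matching on a.pid < b.pid. A NULL in a compared column never satisfies the condition.
- a (pid=1) pairs with 3 row(s) of b.
- a (pid=NULL) has no partner → padded with NULL.
- a (pid=9) has no partner → padded with NULL.
- a (pid=9) has no partner → padded with NULL.
- a (pid=5) pairs with 2 row(s) of b.
Total: 5 matched + 3 padded = 8 rows.

8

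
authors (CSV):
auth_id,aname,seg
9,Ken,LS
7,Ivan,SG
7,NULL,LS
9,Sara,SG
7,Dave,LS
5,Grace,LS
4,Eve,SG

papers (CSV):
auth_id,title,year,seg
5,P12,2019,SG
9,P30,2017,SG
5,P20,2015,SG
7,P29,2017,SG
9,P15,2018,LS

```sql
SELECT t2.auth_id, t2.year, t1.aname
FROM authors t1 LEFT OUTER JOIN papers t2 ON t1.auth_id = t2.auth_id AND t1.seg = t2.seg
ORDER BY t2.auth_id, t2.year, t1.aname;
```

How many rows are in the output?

LEFT JOIN keeps every row from `authors`; unmatched rows get NULL for `papers`'s columns.
Matching on t1.auth_id = t2.auth_id AND t1.seg = t2.seg.
Matched pairs: 3; unmatched t1 rows kept: 4.
Total: 3 matched + 4 padded = 7 rows.

7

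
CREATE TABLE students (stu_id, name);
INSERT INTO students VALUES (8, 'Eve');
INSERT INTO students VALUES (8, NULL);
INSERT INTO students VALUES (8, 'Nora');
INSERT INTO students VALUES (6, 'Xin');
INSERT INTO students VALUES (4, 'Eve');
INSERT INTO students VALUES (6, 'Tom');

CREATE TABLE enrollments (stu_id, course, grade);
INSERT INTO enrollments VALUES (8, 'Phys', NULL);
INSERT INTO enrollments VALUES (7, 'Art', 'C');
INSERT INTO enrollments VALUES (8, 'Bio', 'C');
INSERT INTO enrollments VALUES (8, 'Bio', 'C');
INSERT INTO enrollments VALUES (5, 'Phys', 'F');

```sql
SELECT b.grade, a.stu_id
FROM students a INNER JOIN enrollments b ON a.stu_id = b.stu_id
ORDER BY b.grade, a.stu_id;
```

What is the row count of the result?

9

INNER JOIN keeps only pairs where the ON condition holds.
Matching on a.stu_id = b.stu_id.
- a (stu_id=8) pairs with 3 row(s) of b.
- a (stu_id=8) pairs with 3 row(s) of b.
- a (stu_id=8) pairs with 3 row(s) of b.
- a (stu_id=6) has no partner → excluded.
- a (stu_id=4) has no partner → excluded.
- a (stu_id=6) has no partner → excluded.
Total: 9 rows.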